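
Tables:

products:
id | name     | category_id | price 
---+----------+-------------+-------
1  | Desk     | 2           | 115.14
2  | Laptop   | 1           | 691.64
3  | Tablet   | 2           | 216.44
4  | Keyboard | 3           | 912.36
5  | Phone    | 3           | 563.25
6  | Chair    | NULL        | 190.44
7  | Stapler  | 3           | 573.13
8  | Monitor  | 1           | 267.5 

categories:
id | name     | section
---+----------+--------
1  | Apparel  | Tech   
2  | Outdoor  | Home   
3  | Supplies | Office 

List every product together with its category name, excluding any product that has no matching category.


INNER JOIN keeps only products rows whose category_id matches an id in categories. Walk through each product:
  - product 1 (Desk): category_id=2 -> matches Outdoor
  - product 2 (Laptop): category_id=1 -> matches Apparel
  - product 3 (Tablet): category_id=2 -> matches Outdoor
  - product 4 (Keyboard): category_id=3 -> matches Supplies
  - product 5 (Phone): category_id=3 -> matches Supplies
  - product 6 (Chair): category_id=NULL, no match -> dropped
  - product 7 (Stapler): category_id=3 -> matches Supplies
  - product 8 (Monitor): category_id=1 -> matches Apparel
So 1 of 8 rows is dropped.

SQL:
SELECT a.name, b.name AS category
FROM products a
INNER JOIN categories b ON a.category_id = b.id

Result:
name     | category
---------+---------
Desk     | Outdoor 
Laptop   | Apparel 
Tablet   | Outdoor 
Keyboard | Supplies
Phone    | Supplies
Stapler  | Supplies
Monitor  | Apparel 


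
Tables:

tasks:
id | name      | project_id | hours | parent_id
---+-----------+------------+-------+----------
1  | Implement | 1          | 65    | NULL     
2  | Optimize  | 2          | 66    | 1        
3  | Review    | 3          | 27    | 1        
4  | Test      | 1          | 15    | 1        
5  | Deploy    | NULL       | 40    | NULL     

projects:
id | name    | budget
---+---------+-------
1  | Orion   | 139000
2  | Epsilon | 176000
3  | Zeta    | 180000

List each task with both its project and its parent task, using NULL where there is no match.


Two LEFT JOINs from the same base table tasks: one to projects via project_id, one to tasks itself via parent_id. Both are LEFT so every task is preserved.
Match against projects:
  - task 1 (Implement): project_id=1 -> matches Orion
  - task 2 (Optimize): project_id=2 -> matches Epsilon
  - task 3 (Review): project_id=3 -> matches Zeta
  - task 4 (Test): project_id=1 -> matches Orion
  - task 5 (Deploy): project_id=NULL, no match -> kept with NULL
Match against tasks (self):
  - task 1 (Implement): parent_id=NULL -> NULL
  - task 2 (Optimize): parent_id=1 -> Implement
  - task 3 (Review): parent_id=1 -> Implement
  - task 4 (Test): parent_id=1 -> Implement
  - task 5 (Deploy): parent_id=NULL -> NULL

SQL:
SELECT a.name, b.name AS project, c.name AS parent
FROM tasks a
LEFT JOIN projects b ON a.project_id = b.id
LEFT JOIN tasks c ON a.parent_id = c.id

Result:
name      | project | parent   
----------+---------+----------
Implement | Orion   | NULL     
Optimize  | Epsilon | Implement
Review    | Zeta    | Implement
Test      | Orion   | Implement
Deploy    | NULL    | NULL     


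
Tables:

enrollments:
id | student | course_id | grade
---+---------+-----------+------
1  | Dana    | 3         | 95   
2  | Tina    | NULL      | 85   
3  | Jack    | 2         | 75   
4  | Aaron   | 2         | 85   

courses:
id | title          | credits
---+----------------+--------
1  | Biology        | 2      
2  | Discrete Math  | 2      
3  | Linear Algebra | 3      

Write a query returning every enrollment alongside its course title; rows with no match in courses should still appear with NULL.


LEFT JOIN keeps every row from enrollments (the left table); where course_id has no match in courses, the course columns become NULL. Walk through each enrollment:
  - enrollment 1 (Dana): course_id=3 -> matches Linear Algebra
  - enrollment 2 (Tina): course_id=NULL, no match -> kept with NULL
  - enrollment 3 (Jack): course_id=2 -> matches Discrete Math
  - enrollment 4 (Aaron): course_id=2 -> matches Discrete Math
All 4 rows appear; 1 has NULL course.

SQL:
SELECT a.student, b.title AS course
FROM enrollments a
LEFT JOIN courses b ON a.course_id = b.id

Result:
student | course        
--------+---------------
Dana    | Linear Algebra
Tina    | NULL          
Jack    | Discrete Math 
Aaron   | Discrete Math 


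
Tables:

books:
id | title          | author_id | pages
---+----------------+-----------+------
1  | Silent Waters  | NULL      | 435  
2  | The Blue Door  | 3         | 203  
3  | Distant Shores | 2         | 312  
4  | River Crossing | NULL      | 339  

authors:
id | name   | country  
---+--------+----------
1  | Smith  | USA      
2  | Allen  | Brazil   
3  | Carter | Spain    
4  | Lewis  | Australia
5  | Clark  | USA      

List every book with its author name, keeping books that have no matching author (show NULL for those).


LEFT JOIN keeps every row from books (the left table); where author_id has no match in authors, the author columns become NULL. Walk through each book:
  - book 1 (Silent Waters): author_id=NULL, no match -> kept with NULL
  - book 2 (The Blue Door): author_id=3 -> matches Carter
  - book 3 (Distant Shores): author_id=2 -> matches Allen
  - book 4 (River Crossing): author_id=NULL, no match -> kept with NULL
All 4 rows appear; 2 have NULL author.

SQL:
SELECT a.title, b.name AS author
FROM books a
LEFT JOIN authors b ON a.author_id = b.id

Result:
title          | author
---------------+-------
Silent Waters  | NULL  
The Blue Door  | Carter
Distant Shores | Allen 
River Crossing | NULL  


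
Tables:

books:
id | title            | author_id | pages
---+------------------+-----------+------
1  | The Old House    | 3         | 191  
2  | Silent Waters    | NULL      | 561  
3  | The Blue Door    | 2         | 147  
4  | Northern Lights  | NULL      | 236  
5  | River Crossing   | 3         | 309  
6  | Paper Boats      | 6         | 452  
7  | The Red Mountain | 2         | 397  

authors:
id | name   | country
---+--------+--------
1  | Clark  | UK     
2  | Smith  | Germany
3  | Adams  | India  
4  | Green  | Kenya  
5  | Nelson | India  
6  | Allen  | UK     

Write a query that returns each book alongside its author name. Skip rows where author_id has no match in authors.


INNER JOIN keeps only books rows whose author_id matches an id in authors. Walk through each book:
  - book 1 (The Old House): author_id=3 -> matches Adams
  - book 2 (Silent Waters): author_id=NULL, no match -> dropped
  - book 3 (The Blue Door): author_id=2 -> matches Smith
  - book 4 (Northern Lights): author_id=NULL, no match -> dropped
  - book 5 (River Crossing): author_id=3 -> matches Adams
  - book 6 (Paper Boats): author_id=6 -> matches Allen
  - book 7 (The Red Mountain): author_id=2 -> matches Smith
So 2 of 7 rows are dropped.

SQL:
SELECT a.title, b.name AS author
FROM books a
INNER JOIN authors b ON a.author_id = b.id

Result:
title            | author
-----------------+-------
The Old House    | Adams 
The Blue Door    | Smith 
River Crossing   | Adams 
Paper Boats      | Allen 
The Red Mountain | Smith 


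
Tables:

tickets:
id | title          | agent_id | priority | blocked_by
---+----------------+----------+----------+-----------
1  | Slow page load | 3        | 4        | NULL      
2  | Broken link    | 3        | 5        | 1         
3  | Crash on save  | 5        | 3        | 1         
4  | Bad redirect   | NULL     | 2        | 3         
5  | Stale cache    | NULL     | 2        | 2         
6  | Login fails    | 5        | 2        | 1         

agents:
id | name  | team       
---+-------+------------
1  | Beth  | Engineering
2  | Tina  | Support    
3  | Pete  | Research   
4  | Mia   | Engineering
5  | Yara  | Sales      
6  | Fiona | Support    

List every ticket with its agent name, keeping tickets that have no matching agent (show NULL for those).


LEFT JOIN keeps every row from tickets (the left table); where agent_id has no match in agents, the agent columns become NULL. Walk through each ticket:
  - ticket 1 (Slow page load): agent_id=3 -> matches Pete
  - ticket 2 (Broken link): agent_id=3 -> matches Pete
  - ticket 3 (Crash on save): agent_id=5 -> matches Yara
  - ticket 4 (Bad redirect): agent_id=NULL, no match -> kept with NULL
  - ticket 5 (Stale cache): agent_id=NULL, no match -> kept with NULL
  - ticket 6 (Login fails): agent_id=5 -> matches Yara
All 6 rows appear; 2 have NULL agent.

SQL:
SELECT a.title, b.name AS agent
FROM tickets a
LEFT JOIN agents b ON a.agent_id = b.id

Result:
title          | agent
---------------+------
Slow page load | Pete 
Broken link    | Pete 
Crash on save  | Yara 
Bad redirect   | NULL 
Stale cache    | NULL 
Login fails    | Yara 


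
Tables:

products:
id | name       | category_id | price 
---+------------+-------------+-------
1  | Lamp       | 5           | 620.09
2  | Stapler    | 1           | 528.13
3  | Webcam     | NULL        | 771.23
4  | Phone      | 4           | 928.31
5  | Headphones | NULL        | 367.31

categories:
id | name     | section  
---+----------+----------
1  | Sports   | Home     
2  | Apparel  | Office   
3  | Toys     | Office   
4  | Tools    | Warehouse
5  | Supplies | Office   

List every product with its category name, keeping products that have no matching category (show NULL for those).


LEFT JOIN keeps every row from products (the left table); where category_id has no match in categories, the category columns become NULL. Walk through each product:
  - product 1 (Lamp): category_id=5 -> matches Supplies
  - product 2 (Stapler): category_id=1 -> matches Sports
  - product 3 (Webcam): category_id=NULL, no match -> kept with NULL
  - product 4 (Phone): category_id=4 -> matches Tools
  - product 5 (Headphones): category_id=NULL, no match -> kept with NULL
All 5 rows appear; 2 have NULL category.

SQL:
SELECT a.name, b.name AS category
FROM products a
LEFT JOIN categories b ON a.category_id = b.id

Result:
name       | category
-----------+---------
Lamp       | Supplies
Stapler    | Sports  
Webcam     | NULL    
Phone      | Tools   
Headphones | NULL    


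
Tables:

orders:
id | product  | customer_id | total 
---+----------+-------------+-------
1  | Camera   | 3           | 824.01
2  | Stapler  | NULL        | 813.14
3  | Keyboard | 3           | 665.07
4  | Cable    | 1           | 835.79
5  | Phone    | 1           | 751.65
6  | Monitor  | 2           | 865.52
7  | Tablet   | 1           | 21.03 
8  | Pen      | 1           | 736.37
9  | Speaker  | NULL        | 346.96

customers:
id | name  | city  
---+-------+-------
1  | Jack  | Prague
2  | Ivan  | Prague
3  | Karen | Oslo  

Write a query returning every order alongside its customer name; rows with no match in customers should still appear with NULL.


LEFT JOIN keeps every row from orders (the left table); where customer_id has no match in customers, the customer columns become NULL. Walk through each order:
  - order 1 (Camera): customer_id=3 -> matches Karen
  - order 2 (Stapler): customer_id=NULL, no match -> kept with NULL
  - order 3 (Keyboard): customer_id=3 -> matches Karen
  - order 4 (Cable): customer_id=1 -> matches Jack
  - order 5 (Phone): customer_id=1 -> matches Jack
  - order 6 (Monitor): customer_id=2 -> matches Ivan
  - order 7 (Tablet): customer_id=1 -> matches Jack
  - order 8 (Pen): customer_id=1 -> matches Jack
  - order 9 (Speaker): customer_id=NULL, no match -> kept with NULL
All 9 rows appear; 2 have NULL customer.

SQL:
SELECT a.product, b.name AS customer
FROM orders a
LEFT JOIN customers b ON a.customer_id = b.id

Result:
product  | customer
---------+---------
Camera   | Karen   
Stapler  | NULL    
Keyboard | Karen   
Cable    | Jack    
Phone    | Jack    
Monitor  | Ivan    
Tablet   | Jack    
Pen      | Jack    
Speaker  | NULL    


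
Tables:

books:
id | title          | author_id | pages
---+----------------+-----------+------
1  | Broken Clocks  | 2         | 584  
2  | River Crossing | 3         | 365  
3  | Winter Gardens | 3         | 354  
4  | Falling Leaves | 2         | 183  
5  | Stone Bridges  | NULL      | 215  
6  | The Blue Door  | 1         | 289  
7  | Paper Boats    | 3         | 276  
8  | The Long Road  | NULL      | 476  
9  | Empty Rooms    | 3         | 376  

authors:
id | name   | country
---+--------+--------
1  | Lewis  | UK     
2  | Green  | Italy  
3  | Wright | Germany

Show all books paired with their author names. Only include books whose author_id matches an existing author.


INNER JOIN keeps only books rows whose author_id matches an id in authors. Walk through each book:
  - book 1 (Broken Clocks): author_id=2 -> matches Green
  - book 2 (River Crossing): author_id=3 -> matches Wright
  - book 3 (Winter Gardens): author_id=3 -> matches Wright
  - book 4 (Falling Leaves): author_id=2 -> matches Green
  - book 5 (Stone Bridges): author_id=NULL, no match -> dropped
  - book 6 (The Blue Door): author_id=1 -> matches Lewis
  - book 7 (Paper Boats): author_id=3 -> matches Wright
  - book 8 (The Long Road): author_id=NULL, no match -> dropped
  - book 9 (Empty Rooms): author_id=3 -> matches Wright
So 2 of 9 rows are dropped.

SQL:
SELECT a.title, b.name AS author
FROM books a
INNER JOIN authors b ON a.author_id = b.id

Result:
title          | author
---------------+-------
Broken Clocks  | Green 
River Crossing | Wright
Winter Gardens | Wright
Falling Leaves | Green 
The Blue Door  | Lewis 
Paper Boats    | Wright
Empty Rooms    | Wright


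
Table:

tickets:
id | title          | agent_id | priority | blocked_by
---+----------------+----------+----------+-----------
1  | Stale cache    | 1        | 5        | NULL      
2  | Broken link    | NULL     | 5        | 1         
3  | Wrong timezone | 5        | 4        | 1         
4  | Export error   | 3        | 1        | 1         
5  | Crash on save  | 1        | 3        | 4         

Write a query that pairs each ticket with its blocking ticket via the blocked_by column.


This is a self-join: tickets is joined to a second copy of itself, matching each row's blocked_by to another row's id. Use LEFT JOIN so rows with blocked_by=NULL are kept.
  - ticket 1 (Stale cache): blocked_by=NULL -> NULL
  - ticket 2 (Broken link): blocked_by=1 -> Stale cache
  - ticket 3 (Wrong timezone): blocked_by=1 -> Stale cache
  - ticket 4 (Export error): blocked_by=1 -> Stale cache
  - ticket 5 (Crash on save): blocked_by=4 -> Export error

SQL:
SELECT a.title AS item, b.title AS blocked_by
FROM tickets a
LEFT JOIN tickets b ON a.blocked_by = b.id

Result:
item           | blocked_by  
---------------+-------------
Stale cache    | NULL        
Broken link    | Stale cache 
Wrong timezone | Stale cache 
Export error   | Stale cache 
Crash on save  | Export error


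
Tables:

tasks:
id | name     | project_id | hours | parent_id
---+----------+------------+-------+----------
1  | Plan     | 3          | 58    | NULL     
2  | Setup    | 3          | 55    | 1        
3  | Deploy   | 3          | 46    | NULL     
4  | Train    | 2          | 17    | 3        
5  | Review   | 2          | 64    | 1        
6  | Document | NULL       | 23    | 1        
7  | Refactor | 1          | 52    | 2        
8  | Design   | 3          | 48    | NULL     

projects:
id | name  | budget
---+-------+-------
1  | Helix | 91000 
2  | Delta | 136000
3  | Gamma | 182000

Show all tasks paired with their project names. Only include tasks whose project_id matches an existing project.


INNER JOIN keeps only tasks rows whose project_id matches an id in projects. Walk through each task:
  - task 1 (Plan): project_id=3 -> matches Gamma
  - task 2 (Setup): project_id=3 -> matches Gamma
  - task 3 (Deploy): project_id=3 -> matches Gamma
  - task 4 (Train): project_id=2 -> matches Delta
  - task 5 (Review): project_id=2 -> matches Delta
  - task 6 (Document): project_id=NULL, no match -> dropped
  - task 7 (Refactor): project_id=1 -> matches Helix
  - task 8 (Design): project_id=3 -> matches Gamma
So 1 of 8 rows is dropped.

SQL:
SELECT a.name, b.name AS project
FROM tasks a
INNER JOIN projects b ON a.project_id = b.id

Result:
name     | project
---------+--------
Plan     | Gamma  
Setup    | Gamma  
Deploy   | Gamma  
Train    | Delta  
Review   | Delta  
Refactor | Helix  
Design   | Gamma  


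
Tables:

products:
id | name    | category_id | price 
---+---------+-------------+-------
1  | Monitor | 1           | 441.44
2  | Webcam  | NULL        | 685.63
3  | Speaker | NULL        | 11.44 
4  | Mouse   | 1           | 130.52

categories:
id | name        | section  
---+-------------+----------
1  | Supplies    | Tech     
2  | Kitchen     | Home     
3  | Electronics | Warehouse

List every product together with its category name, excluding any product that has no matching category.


INNER JOIN keeps only products rows whose category_id matches an id in categories. Walk through each product:
  - product 1 (Monitor): category_id=1 -> matches Supplies
  - product 2 (Webcam): category_id=NULL, no match -> dropped
  - product 3 (Speaker): category_id=NULL, no match -> dropped
  - product 4 (Mouse): category_id=1 -> matches Supplies
So 2 of 4 rows are dropped.

SQL:
SELECT a.name, b.name AS category
FROM products a
INNER JOIN categories b ON a.category_id = b.id

Result:
name    | category
--------+---------
Monitor | Supplies
Mouse   | Supplies


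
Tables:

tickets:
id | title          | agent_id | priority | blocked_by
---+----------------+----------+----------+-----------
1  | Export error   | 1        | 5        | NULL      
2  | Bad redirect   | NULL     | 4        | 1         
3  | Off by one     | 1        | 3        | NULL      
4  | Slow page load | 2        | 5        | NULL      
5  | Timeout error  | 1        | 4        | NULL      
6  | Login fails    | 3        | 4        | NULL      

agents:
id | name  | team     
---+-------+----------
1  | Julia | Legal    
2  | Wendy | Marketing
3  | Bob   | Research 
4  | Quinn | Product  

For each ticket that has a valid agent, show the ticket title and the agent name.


INNER JOIN keeps only tickets rows whose agent_id matches an id in agents. Walk through each ticket:
  - ticket 1 (Export error): agent_id=1 -> matches Julia
  - ticket 2 (Bad redirect): agent_id=NULL, no match -> dropped
  - ticket 3 (Off by one): agent_id=1 -> matches Julia
  - ticket 4 (Slow page load): agent_id=2 -> matches Wendy
  - ticket 5 (Timeout error): agent_id=1 -> matches Julia
  - ticket 6 (Login fails): agent_id=3 -> matches Bob
So 1 of 6 rows is dropped.

SQL:
SELECT a.title, b.name AS agent
FROM tickets a
INNER JOIN agents b ON a.agent_id = b.id

Result:
title          | agent
---------------+------
Export error   | Julia
Off by one     | Julia
Slow page load | Wendy
Timeout error  | Julia
Login fails    | Bob  


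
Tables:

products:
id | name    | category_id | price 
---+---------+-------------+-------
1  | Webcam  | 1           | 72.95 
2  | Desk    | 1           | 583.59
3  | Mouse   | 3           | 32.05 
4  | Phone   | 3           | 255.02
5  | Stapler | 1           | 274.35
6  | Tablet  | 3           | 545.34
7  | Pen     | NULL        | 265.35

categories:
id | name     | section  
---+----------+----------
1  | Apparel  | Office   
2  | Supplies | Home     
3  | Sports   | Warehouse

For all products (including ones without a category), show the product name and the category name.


LEFT JOIN keeps every row from products (the left table); where category_id has no match in categories, the category columns become NULL. Walk through each product:
  - product 1 (Webcam): category_id=1 -> matches Apparel
  - product 2 (Desk): category_id=1 -> matches Apparel
  - product 3 (Mouse): category_id=3 -> matches Sports
  - product 4 (Phone): category_id=3 -> matches Sports
  - product 5 (Stapler): category_id=1 -> matches Apparel
  - product 6 (Tablet): category_id=3 -> matches Sports
  - product 7 (Pen): category_id=NULL, no match -> kept with NULL
All 7 rows appear; 1 has NULL category.

SQL:
SELECT a.name, b.name AS category
FROM products a
LEFT JOIN categories b ON a.category_id = b.id

Result:
name    | category
--------+---------
Webcam  | Apparel 
Desk    | Apparel 
Mouse   | Sports  
Phone   | Sports  
Stapler | Apparel 
Tablet  | Sports  
Pen     | NULL    


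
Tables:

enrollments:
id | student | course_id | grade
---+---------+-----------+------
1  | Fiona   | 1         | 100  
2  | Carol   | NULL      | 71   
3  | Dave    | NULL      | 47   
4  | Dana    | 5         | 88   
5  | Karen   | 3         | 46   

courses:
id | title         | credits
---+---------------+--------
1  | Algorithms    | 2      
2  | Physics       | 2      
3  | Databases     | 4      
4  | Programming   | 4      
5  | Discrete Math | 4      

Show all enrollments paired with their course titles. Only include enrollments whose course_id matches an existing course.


INNER JOIN keeps only enrollments rows whose course_id matches an id in courses. Walk through each enrollment:
  - enrollment 1 (Fiona): course_id=1 -> matches Algorithms
  - enrollment 2 (Carol): course_id=NULL, no match -> dropped
  - enrollment 3 (Dave): course_id=NULL, no match -> dropped
  - enrollment 4 (Dana): course_id=5 -> matches Discrete Math
  - enrollment 5 (Karen): course_id=3 -> matches Databases
So 2 of 5 rows are dropped.

SQL:
SELECT a.student, b.title AS course
FROM enrollments a
INNER JOIN courses b ON a.course_id = b.id

Result:
student | course       
--------+--------------
Fiona   | Algorithms   
Dana    | Discrete Math
Karen   | Databases    


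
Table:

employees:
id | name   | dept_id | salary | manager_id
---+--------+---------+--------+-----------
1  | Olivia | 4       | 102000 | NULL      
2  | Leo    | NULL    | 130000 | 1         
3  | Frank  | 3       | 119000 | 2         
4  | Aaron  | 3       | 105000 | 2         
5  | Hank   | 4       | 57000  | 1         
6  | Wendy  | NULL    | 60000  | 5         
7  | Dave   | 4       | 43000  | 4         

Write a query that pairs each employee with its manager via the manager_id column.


This is a self-join: employees is joined to a second copy of itself, matching each row's manager_id to another row's id. Use LEFT JOIN so rows with manager_id=NULL are kept.
  - employee 1 (Olivia): manager_id=NULL -> NULL
  - employee 2 (Leo): manager_id=1 -> Olivia
  - employee 3 (Frank): manager_id=2 -> Leo
  - employee 4 (Aaron): manager_id=2 -> Leo
  - employee 5 (Hank): manager_id=1 -> Olivia
  - employee 6 (Wendy): manager_id=5 -> Hank
  - employee 7 (Dave): manager_id=4 -> Aaron

SQL:
SELECT a.name AS item, b.name AS manager
FROM employees a
LEFT JOIN employees b ON a.manager_id = b.id

Result:
item   | manager
-------+--------
Olivia | NULL   
Leo    | Olivia 
Frank  | Leo    
Aaron  | Leo    
Hank   | Olivia 
Wendy  | Hank   
Dave   | Aaron  


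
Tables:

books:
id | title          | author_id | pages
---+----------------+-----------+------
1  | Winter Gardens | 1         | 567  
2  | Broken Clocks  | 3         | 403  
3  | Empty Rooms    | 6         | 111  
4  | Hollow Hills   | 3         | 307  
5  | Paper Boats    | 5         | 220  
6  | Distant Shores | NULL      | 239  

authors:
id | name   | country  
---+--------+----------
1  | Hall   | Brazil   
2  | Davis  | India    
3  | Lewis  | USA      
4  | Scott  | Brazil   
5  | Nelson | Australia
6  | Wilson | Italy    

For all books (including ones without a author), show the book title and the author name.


LEFT JOIN keeps every row from books (the left table); where author_id has no match in authors, the author columns become NULL. Walk through each book:
  - book 1 (Winter Gardens): author_id=1 -> matches Hall
  - book 2 (Broken Clocks): author_id=3 -> matches Lewis
  - book 3 (Empty Rooms): author_id=6 -> matches Wilson
  - book 4 (Hollow Hills): author_id=3 -> matches Lewis
  - book 5 (Paper Boats): author_id=5 -> matches Nelson
  - book 6 (Distant Shores): author_id=NULL, no match -> kept with NULL
All 6 rows appear; 1 has NULL author.

SQL:
SELECT a.title, b.name AS author
FROM books a
LEFT JOIN authors b ON a.author_id = b.id

Result:
title          | author
---------------+-------
Winter Gardens | Hall  
Broken Clocks  | Lewis 
Empty Rooms    | Wilson
Hollow Hills   | Lewis 
Paper Boats    | Nelson
Distant Shores | NULL  


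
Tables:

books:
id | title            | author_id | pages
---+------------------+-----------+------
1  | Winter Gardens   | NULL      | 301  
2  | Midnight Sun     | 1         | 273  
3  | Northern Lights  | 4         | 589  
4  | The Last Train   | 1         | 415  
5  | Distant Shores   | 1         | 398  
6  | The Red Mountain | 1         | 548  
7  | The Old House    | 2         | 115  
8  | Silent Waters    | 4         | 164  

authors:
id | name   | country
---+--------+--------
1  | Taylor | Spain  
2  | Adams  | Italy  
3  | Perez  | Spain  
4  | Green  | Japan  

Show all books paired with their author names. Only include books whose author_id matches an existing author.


INNER JOIN keeps only books rows whose author_id matches an id in authors. Walk through each book:
  - book 1 (Winter Gardens): author_id=NULL, no match -> dropped
  - book 2 (Midnight Sun): author_id=1 -> matches Taylor
  - book 3 (Northern Lights): author_id=4 -> matches Green
  - book 4 (The Last Train): author_id=1 -> matches Taylor
  - book 5 (Distant Shores): author_id=1 -> matches Taylor
  - book 6 (The Red Mountain): author_id=1 -> matches Taylor
  - book 7 (The Old House): author_id=2 -> matches Adams
  - book 8 (Silent Waters): author_id=4 -> matches Green
So 1 of 8 rows is dropped.

SQL:
SELECT a.title, b.name AS author
FROM books a
INNER JOIN authors b ON a.author_id = b.id

Result:
title            | author
-----------------+-------
Midnight Sun     | Taylor
Northern Lights  | Green 
The Last Train   | Taylor
Distant Shores   | Taylor
The Red Mountain | Taylor
The Old House    | Adams 
Silent Waters    | Green 


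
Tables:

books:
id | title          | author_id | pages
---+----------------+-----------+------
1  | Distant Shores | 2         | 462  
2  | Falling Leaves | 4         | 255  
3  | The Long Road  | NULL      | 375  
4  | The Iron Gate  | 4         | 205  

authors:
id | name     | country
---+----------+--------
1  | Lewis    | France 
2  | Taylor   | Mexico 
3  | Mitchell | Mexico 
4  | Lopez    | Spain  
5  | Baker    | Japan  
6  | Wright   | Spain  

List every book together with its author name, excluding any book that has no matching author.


INNER JOIN keeps only books rows whose author_id matches an id in authors. Walk through each book:
  - book 1 (Distant Shores): author_id=2 -> matches Taylor
  - book 2 (Falling Leaves): author_id=4 -> matches Lopez
  - book 3 (The Long Road): author_id=NULL, no match -> dropped
  - book 4 (The Iron Gate): author_id=4 -> matches Lopez
So 1 of 4 rows is dropped.

SQL:
SELECT a.title, b.name AS author
FROM books a
INNER JOIN authors b ON a.author_id = b.id

Result:
title          | author
---------------+-------
Distant Shores | Taylor
Falling Leaves | Lopez 
The Iron Gate  | Lopez 


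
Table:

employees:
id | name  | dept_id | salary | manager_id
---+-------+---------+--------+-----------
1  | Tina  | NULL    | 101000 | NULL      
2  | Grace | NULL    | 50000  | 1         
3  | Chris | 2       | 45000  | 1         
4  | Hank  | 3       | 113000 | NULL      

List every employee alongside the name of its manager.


This is a self-join: employees is joined to a second copy of itself, matching each row's manager_id to another row's id. Use LEFT JOIN so rows with manager_id=NULL are kept.
  - employee 1 (Tina): manager_id=NULL -> NULL
  - employee 2 (Grace): manager_id=1 -> Tina
  - employee 3 (Chris): manager_id=1 -> Tina
  - employee 4 (Hank): manager_id=NULL -> NULL

SQL:
SELECT a.name AS item, b.name AS manager
FROM employees a
LEFT JOIN employees b ON a.manager_id = b.id

Result:
item  | manager
------+--------
Tina  | NULL   
Grace | Tina   
Chris | Tina   
Hank  | NULL   


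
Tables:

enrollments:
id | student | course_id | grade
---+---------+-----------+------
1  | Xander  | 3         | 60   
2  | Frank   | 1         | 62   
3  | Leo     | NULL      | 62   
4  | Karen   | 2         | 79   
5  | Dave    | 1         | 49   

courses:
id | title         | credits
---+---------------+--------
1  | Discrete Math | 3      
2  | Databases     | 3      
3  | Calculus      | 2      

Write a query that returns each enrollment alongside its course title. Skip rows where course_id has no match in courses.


INNER JOIN keeps only enrollments rows whose course_id matches an id in courses. Walk through each enrollment:
  - enrollment 1 (Xander): course_id=3 -> matches Calculus
  - enrollment 2 (Frank): course_id=1 -> matches Discrete Math
  - enrollment 3 (Leo): course_id=NULL, no match -> dropped
  - enrollment 4 (Karen): course_id=2 -> matches Databases
  - enrollment 5 (Dave): course_id=1 -> matches Discrete Math
So 1 of 5 rows is dropped.

SQL:
SELECT a.student, b.title AS course
FROM enrollments a
INNER JOIN courses b ON a.course_id = b.id

Result:
student | course       
--------+--------------
Xander  | Calculus     
Frank   | Discrete Math
Karen   | Databases    
Dave    | Discrete Math


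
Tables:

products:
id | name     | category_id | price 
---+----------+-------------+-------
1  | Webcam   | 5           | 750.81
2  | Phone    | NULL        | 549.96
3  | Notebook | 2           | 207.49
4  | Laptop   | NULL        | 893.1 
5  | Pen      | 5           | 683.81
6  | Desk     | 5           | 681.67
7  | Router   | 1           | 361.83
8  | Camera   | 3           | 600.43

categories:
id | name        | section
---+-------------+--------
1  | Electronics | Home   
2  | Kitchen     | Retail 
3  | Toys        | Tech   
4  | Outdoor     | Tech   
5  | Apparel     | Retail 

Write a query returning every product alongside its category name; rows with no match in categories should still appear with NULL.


LEFT JOIN keeps every row from products (the left table); where category_id has no match in categories, the category columns become NULL. Walk through each product:
  - product 1 (Webcam): category_id=5 -> matches Apparel
  - product 2 (Phone): category_id=NULL, no match -> kept with NULL
  - product 3 (Notebook): category_id=2 -> matches Kitchen
  - product 4 (Laptop): category_id=NULL, no match -> kept with NULL
  - product 5 (Pen): category_id=5 -> matches Apparel
  - product 6 (Desk): category_id=5 -> matches Apparel
  - product 7 (Router): category_id=1 -> matches Electronics
  - product 8 (Camera): category_id=3 -> matches Toys
All 8 rows appear; 2 have NULL category.

SQL:
SELECT a.name, b.name AS category
FROM products a
LEFT JOIN categories b ON a.category_id = b.id

Result:
name     | category   
---------+------------
Webcam   | Apparel    
Phone    | NULL       
Notebook | Kitchen    
Laptop   | NULL       
Pen      | Apparel    
Desk     | Apparel    
Router   | Electronics
Camera   | Toys       


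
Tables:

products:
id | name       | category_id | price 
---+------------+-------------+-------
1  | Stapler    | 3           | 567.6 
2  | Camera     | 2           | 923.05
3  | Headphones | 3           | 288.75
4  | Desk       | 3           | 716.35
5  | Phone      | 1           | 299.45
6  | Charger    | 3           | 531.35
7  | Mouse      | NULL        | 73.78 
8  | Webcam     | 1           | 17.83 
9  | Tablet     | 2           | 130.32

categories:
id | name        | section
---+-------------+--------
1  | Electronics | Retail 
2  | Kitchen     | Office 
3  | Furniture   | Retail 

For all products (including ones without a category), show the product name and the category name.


LEFT JOIN keeps every row from products (the left table); where category_id has no match in categories, the category columns become NULL. Walk through each product:
  - product 1 (Stapler): category_id=3 -> matches Furniture
  - product 2 (Camera): category_id=2 -> matches Kitchen
  - product 3 (Headphones): category_id=3 -> matches Furniture
  - product 4 (Desk): category_id=3 -> matches Furniture
  - product 5 (Phone): category_id=1 -> matches Electronics
  - product 6 (Charger): category_id=3 -> matches Furniture
  - product 7 (Mouse): category_id=NULL, no match -> kept with NULL
  - product 8 (Webcam): category_id=1 -> matches Electronics
  - product 9 (Tablet): category_id=2 -> matches Kitchen
All 9 rows appear; 1 has NULL category.

SQL:
SELECT a.name, b.name AS category
FROM products a
LEFT JOIN categories b ON a.category_id = b.id

Result:
name       | category   
-----------+------------
Stapler    | Furniture  
Camera     | Kitchen    
Headphones | Furniture  
Desk       | Furniture  
Phone      | Electronics
Charger    | Furniture  
Mouse      | NULL       
Webcam     | Electronics
Tablet     | Kitchen    


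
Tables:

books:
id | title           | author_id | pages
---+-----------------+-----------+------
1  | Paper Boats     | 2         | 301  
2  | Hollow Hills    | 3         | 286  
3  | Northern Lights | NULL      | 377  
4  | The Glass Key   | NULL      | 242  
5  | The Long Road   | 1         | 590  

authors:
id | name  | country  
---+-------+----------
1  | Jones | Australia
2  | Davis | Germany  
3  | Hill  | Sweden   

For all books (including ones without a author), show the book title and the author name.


LEFT JOIN keeps every row from books (the left table); where author_id has no match in authors, the author columns become NULL. Walk through each book:
  - book 1 (Paper Boats): author_id=2 -> matches Davis
  - book 2 (Hollow Hills): author_id=3 -> matches Hill
  - book 3 (Northern Lights): author_id=NULL, no match -> kept with NULL
  - book 4 (The Glass Key): author_id=NULL, no match -> kept with NULL
  - book 5 (The Long Road): author_id=1 -> matches Jones
All 5 rows appear; 2 have NULL author.

SQL:
SELECT a.title, b.name AS author
FROM books a
LEFT JOIN authors b ON a.author_id = b.id

Result:
title           | author
----------------+-------
Paper Boats     | Davis 
Hollow Hills    | Hill  
Northern Lights | NULL  
The Glass Key   | NULL  
The Long Road   | Jones 


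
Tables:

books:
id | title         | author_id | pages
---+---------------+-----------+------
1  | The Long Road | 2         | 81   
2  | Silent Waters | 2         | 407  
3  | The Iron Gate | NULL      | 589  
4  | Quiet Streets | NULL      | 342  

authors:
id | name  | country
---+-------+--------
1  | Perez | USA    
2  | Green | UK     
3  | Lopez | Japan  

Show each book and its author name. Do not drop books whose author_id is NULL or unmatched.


LEFT JOIN keeps every row from books (the left table); where author_id has no match in authors, the author columns become NULL. Walk through each book:
  - book 1 (The Long Road): author_id=2 -> matches Green
  - book 2 (Silent Waters): author_id=2 -> matches Green
  - book 3 (The Iron Gate): author_id=NULL, no match -> kept with NULL
  - book 4 (Quiet Streets): author_id=NULL, no match -> kept with NULL
All 4 rows appear; 2 have NULL author.

SQL:
SELECT a.title, b.name AS author
FROM books a
LEFT JOIN authors b ON a.author_id = b.id

Result:
title         | author
--------------+-------
The Long Road | Green 
Silent Waters | Green 
The Iron Gate | NULL  
Quiet Streets | NULL  


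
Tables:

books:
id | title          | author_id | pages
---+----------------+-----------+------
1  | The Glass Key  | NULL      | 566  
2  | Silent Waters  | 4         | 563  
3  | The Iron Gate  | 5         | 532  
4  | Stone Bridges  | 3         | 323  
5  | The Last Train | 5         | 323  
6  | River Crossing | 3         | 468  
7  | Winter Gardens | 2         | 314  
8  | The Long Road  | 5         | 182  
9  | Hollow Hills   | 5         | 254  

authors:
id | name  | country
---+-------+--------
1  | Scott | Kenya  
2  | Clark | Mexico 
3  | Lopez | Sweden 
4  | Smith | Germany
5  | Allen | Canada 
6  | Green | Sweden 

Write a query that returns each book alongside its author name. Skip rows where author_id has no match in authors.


INNER JOIN keeps only books rows whose author_id matches an id in authors. Walk through each book:
  - book 1 (The Glass Key): author_id=NULL, no match -> dropped
  - book 2 (Silent Waters): author_id=4 -> matches Smith
  - book 3 (The Iron Gate): author_id=5 -> matches Allen
  - book 4 (Stone Bridges): author_id=3 -> matches Lopez
  - book 5 (The Last Train): author_id=5 -> matches Allen
  - book 6 (River Crossing): author_id=3 -> matches Lopez
  - book 7 (Winter Gardens): author_id=2 -> matches Clark
  - book 8 (The Long Road): author_id=5 -> matches Allen
  - book 9 (Hollow Hills): author_id=5 -> matches Allen
So 1 of 9 rows is dropped.

SQL:
SELECT a.title, b.name AS author
FROM books a
INNER JOIN authors b ON a.author_id = b.id

Result:
title          | author
---------------+-------
Silent Waters  | Smith 
The Iron Gate  | Allen 
Stone Bridges  | Lopez 
The Last Train | Allen 
River Crossing | Lopez 
Winter Gardens | Clark 
The Long Road  | Allen 
Hollow Hills   | Allen 


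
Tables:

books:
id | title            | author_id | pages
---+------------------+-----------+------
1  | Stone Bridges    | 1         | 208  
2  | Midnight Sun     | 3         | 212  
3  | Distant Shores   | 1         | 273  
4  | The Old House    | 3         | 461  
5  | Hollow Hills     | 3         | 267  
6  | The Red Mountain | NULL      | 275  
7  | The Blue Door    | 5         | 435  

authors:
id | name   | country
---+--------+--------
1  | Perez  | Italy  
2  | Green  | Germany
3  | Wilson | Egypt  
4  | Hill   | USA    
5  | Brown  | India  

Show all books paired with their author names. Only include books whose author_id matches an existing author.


INNER JOIN keeps only books rows whose author_id matches an id in authors. Walk through each book:
  - book 1 (Stone Bridges): author_id=1 -> matches Perez
  - book 2 (Midnight Sun): author_id=3 -> matches Wilson
  - book 3 (Distant Shores): author_id=1 -> matches Perez
  - book 4 (The Old House): author_id=3 -> matches Wilson
  - book 5 (Hollow Hills): author_id=3 -> matches Wilson
  - book 6 (The Red Mountain): author_id=NULL, no match -> dropped
  - book 7 (The Blue Door): author_id=5 -> matches Brown
So 1 of 7 rows is dropped.

SQL:
SELECT a.title, b.name AS author
FROM books a
INNER JOIN authors b ON a.author_id = b.id

Result:
title          | author
---------------+-------
Stone Bridges  | Perez 
Midnight Sun   | Wilson
Distant Shores | Perez 
The Old House  | Wilson
Hollow Hills   | Wilson
The Blue Door  | Brown 


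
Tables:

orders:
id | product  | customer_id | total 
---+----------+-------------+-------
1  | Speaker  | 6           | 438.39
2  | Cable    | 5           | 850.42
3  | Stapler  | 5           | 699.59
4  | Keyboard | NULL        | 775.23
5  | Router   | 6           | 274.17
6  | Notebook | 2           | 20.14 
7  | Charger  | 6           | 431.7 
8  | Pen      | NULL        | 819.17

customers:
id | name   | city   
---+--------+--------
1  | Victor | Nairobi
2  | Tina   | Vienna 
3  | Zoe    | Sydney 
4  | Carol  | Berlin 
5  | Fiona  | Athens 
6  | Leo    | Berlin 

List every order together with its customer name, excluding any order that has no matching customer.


INNER JOIN keeps only orders rows whose customer_id matches an id in customers. Walk through each order:
  - order 1 (Speaker): customer_id=6 -> matches Leo
  - order 2 (Cable): customer_id=5 -> matches Fiona
  - order 3 (Stapler): customer_id=5 -> matches Fiona
  - order 4 (Keyboard): customer_id=NULL, no match -> dropped
  - order 5 (Router): customer_id=6 -> matches Leo
  - order 6 (Notebook): customer_id=2 -> matches Tina
  - order 7 (Charger): customer_id=6 -> matches Leo
  - order 8 (Pen): customer_id=NULL, no match -> dropped
So 2 of 8 rows are dropped.

SQL:
SELECT a.product, b.name AS customer
FROM orders a
INNER JOIN customers b ON a.customer_id = b.id

Result:
product  | customer
---------+---------
Speaker  | Leo     
Cable    | Fiona   
Stapler  | Fiona   
Router   | Leo     
Notebook | Tina    
Charger  | Leo     


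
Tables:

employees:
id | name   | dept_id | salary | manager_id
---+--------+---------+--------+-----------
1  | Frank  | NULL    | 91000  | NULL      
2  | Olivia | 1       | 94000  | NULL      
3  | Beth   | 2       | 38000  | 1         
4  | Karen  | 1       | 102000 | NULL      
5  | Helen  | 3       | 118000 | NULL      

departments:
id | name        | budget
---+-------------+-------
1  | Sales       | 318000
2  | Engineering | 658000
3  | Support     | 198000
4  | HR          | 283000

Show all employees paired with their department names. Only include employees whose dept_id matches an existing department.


INNER JOIN keeps only employees rows whose dept_id matches an id in departments. Walk through each employee:
  - employee 1 (Frank): dept_id=NULL, no match -> dropped
  - employee 2 (Olivia): dept_id=1 -> matches Sales
  - employee 3 (Beth): dept_id=2 -> matches Engineering
  - employee 4 (Karen): dept_id=1 -> matches Sales
  - employee 5 (Helen): dept_id=3 -> matches Support
So 1 of 5 rows is dropped.

SQL:
SELECT a.name, b.name AS department
FROM employees a
INNER JOIN departments b ON a.dept_id = b.id

Result:
name   | department 
-------+------------
Olivia | Sales      
Beth   | Engineering
Karen  | Sales      
Helen  | Support    
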